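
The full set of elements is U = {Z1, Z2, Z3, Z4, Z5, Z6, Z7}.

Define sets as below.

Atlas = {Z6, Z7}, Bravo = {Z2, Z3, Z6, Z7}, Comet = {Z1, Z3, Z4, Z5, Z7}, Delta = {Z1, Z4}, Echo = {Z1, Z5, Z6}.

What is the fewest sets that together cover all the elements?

Bravo and Comet together: Bravo ∪ Comet = {Z1, Z2, Z3, Z4, Z5, Z6, Z7} — every element is covered.
No single set has all 7 elements (the largest, Comet, has 5), so 2 is optimal.

2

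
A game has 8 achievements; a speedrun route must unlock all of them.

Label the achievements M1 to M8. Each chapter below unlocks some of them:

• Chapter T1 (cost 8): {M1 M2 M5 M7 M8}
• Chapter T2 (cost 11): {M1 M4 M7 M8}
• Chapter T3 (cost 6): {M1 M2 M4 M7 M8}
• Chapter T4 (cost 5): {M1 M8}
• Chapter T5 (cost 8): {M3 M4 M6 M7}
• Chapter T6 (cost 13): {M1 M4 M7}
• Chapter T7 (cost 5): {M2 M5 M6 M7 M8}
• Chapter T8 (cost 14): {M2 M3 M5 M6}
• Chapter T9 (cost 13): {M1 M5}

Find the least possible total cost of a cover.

T1, T5 together cover every achievement (T1 ∪ T5 = {M1, M2, M3, M4, M5, M6, M7, M8}); total cost 8 + 8 = 16.
The greedy pick T7, T3, T5 costs 19; no covering selection beats 16.

16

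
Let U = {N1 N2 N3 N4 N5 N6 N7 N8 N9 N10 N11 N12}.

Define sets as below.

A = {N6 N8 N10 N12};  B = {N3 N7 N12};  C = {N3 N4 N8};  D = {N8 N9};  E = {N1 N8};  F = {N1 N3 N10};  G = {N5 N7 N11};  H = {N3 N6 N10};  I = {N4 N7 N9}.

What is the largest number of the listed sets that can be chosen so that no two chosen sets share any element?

E, G, H are pairwise disjoint (E={N1,N8}; G={N5,N7,N11}; H={N3,N6,N10}).
Every remaining set overlaps one of these, and no 4 of the listed sets are pairwise disjoint, so 3 is the maximum.

3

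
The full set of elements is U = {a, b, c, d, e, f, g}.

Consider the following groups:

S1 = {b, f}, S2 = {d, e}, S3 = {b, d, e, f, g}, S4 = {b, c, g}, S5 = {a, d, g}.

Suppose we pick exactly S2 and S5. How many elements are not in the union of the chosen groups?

3

Union of S2, S5 = {a, d, e, g}.
Not covered: b, c, f — 3 elements.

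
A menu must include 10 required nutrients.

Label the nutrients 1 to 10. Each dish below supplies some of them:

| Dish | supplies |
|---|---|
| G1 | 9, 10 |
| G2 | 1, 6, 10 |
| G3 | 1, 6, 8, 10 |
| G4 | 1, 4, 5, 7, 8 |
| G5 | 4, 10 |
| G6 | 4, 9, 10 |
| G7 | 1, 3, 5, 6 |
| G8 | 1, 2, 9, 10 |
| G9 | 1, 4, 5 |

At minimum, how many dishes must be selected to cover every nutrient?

3

G4 and G7 and G8 together: G4 ∪ G7 ∪ G8 = {1, 2, 3, 4, 5, 6, 7, 8, 9, 10} — every nutrient is covered.
Only G8 contains 2, so G8 is forced; the remaining 6 nutrients need at least 2 more dishes (each remaining dish adds at most 4) — so at least 3 dishes are needed, and 3 is optimal.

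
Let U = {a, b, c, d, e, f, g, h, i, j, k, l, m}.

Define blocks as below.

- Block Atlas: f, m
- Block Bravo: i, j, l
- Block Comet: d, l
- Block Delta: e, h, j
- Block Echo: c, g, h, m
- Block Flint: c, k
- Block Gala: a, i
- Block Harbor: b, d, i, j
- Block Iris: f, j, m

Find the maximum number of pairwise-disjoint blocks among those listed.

5

Atlas, Comet, Delta, Flint, Gala are pairwise disjoint (Atlas={f,m}; Comet={d,l}; Delta={e,h,j}; Flint={c,k}; Gala={a,i}).
Every remaining block overlaps one of these, and no 6 of the listed blocks are pairwise disjoint, so 5 is the maximum.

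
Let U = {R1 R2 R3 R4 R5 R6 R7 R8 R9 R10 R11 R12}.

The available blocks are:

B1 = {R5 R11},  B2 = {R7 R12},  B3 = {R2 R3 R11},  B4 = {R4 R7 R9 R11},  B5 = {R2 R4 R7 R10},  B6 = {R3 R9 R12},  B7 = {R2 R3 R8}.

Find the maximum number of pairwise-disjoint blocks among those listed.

B1, B2, B7 are pairwise disjoint (B1={R5,R11}; B2={R7,R12}; B7={R2,R3,R8}).
Every remaining block overlaps one of these, and no 4 of the listed blocks are pairwise disjoint, so 3 is the maximum.

3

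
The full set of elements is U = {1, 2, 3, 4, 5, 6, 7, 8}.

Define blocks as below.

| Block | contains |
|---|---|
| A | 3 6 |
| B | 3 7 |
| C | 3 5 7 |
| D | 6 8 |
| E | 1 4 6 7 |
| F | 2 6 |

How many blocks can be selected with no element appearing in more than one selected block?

B, F are pairwise disjoint (B={3,7}; F={2,6}).
Every remaining block overlaps one of these, and no 3 of the listed blocks are pairwise disjoint, so 2 is the maximum.

2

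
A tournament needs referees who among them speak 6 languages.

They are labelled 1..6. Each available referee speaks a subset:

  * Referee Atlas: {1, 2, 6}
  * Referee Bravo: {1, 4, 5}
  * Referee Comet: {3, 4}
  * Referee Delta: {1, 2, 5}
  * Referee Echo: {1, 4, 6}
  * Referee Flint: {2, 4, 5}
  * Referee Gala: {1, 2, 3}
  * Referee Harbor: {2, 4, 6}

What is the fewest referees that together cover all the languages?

3

Take {Delta, Echo, Gala}. Their union is {1, 2, 3, 4, 5, 6}, which is all 6 languages.
No 2 of the 8 referees cover everything (all 28 combinations miss at least one language), so 3 is optimal.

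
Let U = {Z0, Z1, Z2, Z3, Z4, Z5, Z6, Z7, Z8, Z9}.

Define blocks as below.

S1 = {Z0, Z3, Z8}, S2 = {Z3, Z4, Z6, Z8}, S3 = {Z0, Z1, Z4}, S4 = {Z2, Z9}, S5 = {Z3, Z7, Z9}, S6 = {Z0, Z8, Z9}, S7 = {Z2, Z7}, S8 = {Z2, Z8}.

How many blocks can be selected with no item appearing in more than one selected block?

3

S3, S5, S8 are pairwise disjoint (S3={Z0,Z1,Z4}; S5={Z3,Z7,Z9}; S8={Z2,Z8}).
Every remaining block overlaps one of these, and no 4 of the listed blocks are pairwise disjoint, so 3 is the maximum.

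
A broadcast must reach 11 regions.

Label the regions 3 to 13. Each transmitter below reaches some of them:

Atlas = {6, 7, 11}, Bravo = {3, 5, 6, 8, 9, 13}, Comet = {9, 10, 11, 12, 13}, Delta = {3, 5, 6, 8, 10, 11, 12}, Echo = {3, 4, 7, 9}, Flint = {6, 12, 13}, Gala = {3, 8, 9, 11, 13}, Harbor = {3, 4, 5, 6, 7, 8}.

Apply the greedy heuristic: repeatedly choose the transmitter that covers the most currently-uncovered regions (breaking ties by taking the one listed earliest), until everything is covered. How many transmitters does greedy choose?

Greedy: pick Delta (covers 7 new) → pick Echo (covers 3 new) → pick Bravo (covers 1 new). Total picks: 3.
(The true minimum cover uses only 2 transmitters, so greedy is not optimal here.)

3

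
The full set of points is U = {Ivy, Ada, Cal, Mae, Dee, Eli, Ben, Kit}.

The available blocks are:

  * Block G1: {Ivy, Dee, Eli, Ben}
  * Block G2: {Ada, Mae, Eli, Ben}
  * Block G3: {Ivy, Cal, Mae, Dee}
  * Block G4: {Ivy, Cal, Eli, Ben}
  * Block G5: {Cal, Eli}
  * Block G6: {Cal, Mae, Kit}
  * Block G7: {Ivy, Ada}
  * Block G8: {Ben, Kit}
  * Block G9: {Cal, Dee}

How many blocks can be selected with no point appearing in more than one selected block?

3

G7, G8, G9 are pairwise disjoint (G7={Ivy,Ada}; G8={Ben,Kit}; G9={Cal,Dee}).
Every remaining block overlaps one of these, and no 4 of the listed blocks are pairwise disjoint, so 3 is the maximum.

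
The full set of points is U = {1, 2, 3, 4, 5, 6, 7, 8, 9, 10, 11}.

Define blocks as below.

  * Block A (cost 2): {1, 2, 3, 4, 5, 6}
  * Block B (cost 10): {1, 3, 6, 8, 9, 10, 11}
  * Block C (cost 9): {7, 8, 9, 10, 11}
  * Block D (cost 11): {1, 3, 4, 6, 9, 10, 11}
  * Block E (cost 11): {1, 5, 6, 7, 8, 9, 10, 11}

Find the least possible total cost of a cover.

A, C together cover every point (A ∪ C = {1, 2, 3, 4, 5, 6, 7, 8, 9, 10, 11}); total cost 2 + 9 = 11.
No covering selection has total cost below 11.

11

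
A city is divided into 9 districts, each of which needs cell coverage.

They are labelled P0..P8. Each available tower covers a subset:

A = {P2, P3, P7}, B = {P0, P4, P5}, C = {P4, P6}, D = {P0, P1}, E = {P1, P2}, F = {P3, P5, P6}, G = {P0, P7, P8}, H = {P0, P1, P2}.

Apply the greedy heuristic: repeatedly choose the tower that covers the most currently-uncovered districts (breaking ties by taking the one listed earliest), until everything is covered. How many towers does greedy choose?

5

Greedy: pick A (covers 3 new) → pick B (covers 3 new) → pick C (covers 1 new) → pick D (covers 1 new) → pick G (covers 1 new). Total picks: 5.
(The true minimum cover uses only 4 towers, so greedy is not optimal here.)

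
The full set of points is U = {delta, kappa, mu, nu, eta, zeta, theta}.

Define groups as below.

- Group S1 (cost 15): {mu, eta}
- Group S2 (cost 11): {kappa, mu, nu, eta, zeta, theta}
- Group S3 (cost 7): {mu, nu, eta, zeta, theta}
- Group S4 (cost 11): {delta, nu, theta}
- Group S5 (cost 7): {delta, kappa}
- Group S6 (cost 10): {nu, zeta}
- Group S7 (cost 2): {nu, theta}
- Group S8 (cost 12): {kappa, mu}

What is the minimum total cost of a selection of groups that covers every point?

14

S3, S5 together cover every point (S3 ∪ S5 = {delta, kappa, mu, nu, eta, zeta, theta}); total cost 7 + 7 = 14.
The greedy pick S7, S3, S5 costs 16; no covering selection beats 14.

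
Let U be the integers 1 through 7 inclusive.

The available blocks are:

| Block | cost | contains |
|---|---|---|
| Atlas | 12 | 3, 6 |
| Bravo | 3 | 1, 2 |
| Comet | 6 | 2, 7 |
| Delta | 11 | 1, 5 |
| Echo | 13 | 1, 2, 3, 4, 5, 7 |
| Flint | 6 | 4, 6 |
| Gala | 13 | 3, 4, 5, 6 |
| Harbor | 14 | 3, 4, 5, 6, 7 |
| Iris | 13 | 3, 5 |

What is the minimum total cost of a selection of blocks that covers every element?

17

Bravo, Harbor together cover every element (Bravo ∪ Harbor = {1, 2, 3, 4, 5, 6, 7}); total cost 3 + 14 = 17.
No covering selection has total cost below 17.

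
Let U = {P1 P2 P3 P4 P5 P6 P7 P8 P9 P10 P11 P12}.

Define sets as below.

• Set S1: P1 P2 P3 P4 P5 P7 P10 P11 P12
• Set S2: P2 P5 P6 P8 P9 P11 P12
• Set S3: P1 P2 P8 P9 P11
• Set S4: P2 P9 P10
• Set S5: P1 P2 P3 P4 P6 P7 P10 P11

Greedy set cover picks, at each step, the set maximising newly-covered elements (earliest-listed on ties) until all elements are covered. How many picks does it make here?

2

Greedy: pick S1 (covers 9 new) → pick S2 (covers 3 new). Total picks: 2.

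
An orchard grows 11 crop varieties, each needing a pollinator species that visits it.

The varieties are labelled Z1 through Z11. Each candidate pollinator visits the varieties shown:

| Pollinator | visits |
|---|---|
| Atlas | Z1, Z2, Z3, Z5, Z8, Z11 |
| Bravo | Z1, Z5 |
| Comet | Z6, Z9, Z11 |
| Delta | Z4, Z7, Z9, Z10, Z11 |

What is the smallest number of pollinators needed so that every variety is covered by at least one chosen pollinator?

Atlas and Comet and Delta together: Atlas ∪ Comet ∪ Delta = {Z1, Z2, Z3, Z4, Z5, Z6, Z7, Z8, Z9, Z10, Z11} — every variety is covered.
Only Atlas contains Z2, so Atlas is forced; the remaining 5 varieties need at least 2 more pollinators (each remaining pollinator adds at most 4) — so at least 3 pollinators are needed, and 3 is optimal.

3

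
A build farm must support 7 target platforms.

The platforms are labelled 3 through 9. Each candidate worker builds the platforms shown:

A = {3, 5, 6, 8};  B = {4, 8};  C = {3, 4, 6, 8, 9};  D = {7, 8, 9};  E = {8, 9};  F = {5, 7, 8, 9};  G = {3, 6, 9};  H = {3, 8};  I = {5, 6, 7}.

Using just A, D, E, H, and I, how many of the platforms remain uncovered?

1

Union of A, D, E, H, I = {3, 5, 6, 7, 8, 9}.
Not covered: 4 — 1 platform.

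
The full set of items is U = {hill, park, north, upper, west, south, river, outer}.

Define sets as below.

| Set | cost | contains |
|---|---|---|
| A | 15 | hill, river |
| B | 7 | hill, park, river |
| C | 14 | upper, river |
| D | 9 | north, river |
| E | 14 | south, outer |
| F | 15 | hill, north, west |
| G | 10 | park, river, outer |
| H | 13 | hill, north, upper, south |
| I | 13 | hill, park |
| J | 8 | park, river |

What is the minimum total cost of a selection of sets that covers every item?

F, G, H together cover every item (F ∪ G ∪ H = {hill, park, north, upper, west, south, river, outer}); total cost 15 + 10 + 13 = 38.
The greedy pick B, H, G, F costs 45; no covering selection beats 38.

38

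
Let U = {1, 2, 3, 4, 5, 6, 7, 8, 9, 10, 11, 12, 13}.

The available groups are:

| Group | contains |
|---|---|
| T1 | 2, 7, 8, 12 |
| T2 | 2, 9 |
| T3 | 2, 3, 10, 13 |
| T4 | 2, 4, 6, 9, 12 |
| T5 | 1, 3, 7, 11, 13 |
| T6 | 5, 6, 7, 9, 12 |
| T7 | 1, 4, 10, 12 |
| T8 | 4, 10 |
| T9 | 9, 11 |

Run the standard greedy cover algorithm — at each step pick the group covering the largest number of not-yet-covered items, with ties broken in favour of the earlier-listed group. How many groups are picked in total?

Greedy: pick T4 (covers 5 new) → pick T5 (covers 5 new) → pick T1 (covers 1 new) → pick T3 (covers 1 new) → pick T6 (covers 1 new). Total picks: 5.
(The true minimum cover uses only 4 groups, so greedy is not optimal here.)

5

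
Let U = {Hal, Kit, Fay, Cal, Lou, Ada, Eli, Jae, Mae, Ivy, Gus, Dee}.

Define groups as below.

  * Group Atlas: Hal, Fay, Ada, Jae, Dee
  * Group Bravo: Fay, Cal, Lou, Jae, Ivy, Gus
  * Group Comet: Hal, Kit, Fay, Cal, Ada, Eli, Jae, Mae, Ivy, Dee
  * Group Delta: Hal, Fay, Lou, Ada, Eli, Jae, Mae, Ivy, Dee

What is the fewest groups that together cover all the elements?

2

Bravo and Comet together: Bravo ∪ Comet = {Hal, Kit, Fay, Cal, Lou, Ada, Eli, Jae, Mae, Ivy, Gus, Dee} — every element is covered.
No single group has all 12 elements (the largest, Comet, has 10), so 2 is optimal.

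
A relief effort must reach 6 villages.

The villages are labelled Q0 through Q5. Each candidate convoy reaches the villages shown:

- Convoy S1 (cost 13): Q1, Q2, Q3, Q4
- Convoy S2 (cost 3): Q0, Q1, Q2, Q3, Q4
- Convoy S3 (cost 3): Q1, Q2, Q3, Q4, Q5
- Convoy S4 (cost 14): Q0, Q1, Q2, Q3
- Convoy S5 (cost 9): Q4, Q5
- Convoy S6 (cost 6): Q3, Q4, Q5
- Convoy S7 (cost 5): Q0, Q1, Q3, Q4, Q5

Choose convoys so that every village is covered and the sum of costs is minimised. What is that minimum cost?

6

S2, S3 together cover every village (S2 ∪ S3 = {Q0, Q1, Q2, Q3, Q4, Q5}); total cost 3 + 3 = 6.
No covering selection has total cost below 6.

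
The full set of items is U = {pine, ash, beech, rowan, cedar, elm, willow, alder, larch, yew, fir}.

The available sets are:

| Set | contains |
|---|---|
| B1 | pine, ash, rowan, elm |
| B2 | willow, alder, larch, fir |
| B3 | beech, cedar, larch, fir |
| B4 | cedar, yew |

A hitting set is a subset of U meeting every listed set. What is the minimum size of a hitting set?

Take H = {cedar, elm, willow}. Each listed set contains at least one of these, so H is a hitting set of size 3.
The sets B1, B2, B4 are pairwise disjoint, so any hitting set needs a separate item for each — at least 3. Hence 3 is optimal.

3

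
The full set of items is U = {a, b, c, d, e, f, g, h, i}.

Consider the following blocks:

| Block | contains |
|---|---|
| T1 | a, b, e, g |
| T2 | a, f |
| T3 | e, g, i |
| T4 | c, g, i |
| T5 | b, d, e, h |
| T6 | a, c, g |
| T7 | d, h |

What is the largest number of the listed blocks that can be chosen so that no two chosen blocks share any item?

3

T2, T3, T7 are pairwise disjoint (T2={a,f}; T3={e,g,i}; T7={d,h}).
Every remaining block overlaps one of these, and no 4 of the listed blocks are pairwise disjoint, so 3 is the maximum.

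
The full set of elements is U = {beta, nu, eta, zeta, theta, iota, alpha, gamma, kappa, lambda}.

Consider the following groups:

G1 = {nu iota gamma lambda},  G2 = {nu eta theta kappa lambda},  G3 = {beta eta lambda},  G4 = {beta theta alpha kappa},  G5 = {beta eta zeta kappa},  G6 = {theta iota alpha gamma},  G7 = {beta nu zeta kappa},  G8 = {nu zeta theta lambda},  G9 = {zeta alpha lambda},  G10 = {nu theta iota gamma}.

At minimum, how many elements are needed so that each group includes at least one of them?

Take H = {gamma, kappa, lambda}. Each listed group contains at least one of these, so H is a hitting set of size 3.
No choice of 2 elements meets every group, so 3 is the minimum.

3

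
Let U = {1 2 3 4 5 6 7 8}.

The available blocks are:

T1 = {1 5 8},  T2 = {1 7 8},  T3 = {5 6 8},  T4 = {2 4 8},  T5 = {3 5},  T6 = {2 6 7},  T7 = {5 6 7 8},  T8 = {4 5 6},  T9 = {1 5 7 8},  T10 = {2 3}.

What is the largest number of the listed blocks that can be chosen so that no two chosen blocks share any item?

T2, T8, T10 are pairwise disjoint (T2={1,7,8}; T8={4,5,6}; T10={2,3}).
Every remaining block overlaps one of these, and no 4 of the listed blocks are pairwise disjoint, so 3 is the maximum.

3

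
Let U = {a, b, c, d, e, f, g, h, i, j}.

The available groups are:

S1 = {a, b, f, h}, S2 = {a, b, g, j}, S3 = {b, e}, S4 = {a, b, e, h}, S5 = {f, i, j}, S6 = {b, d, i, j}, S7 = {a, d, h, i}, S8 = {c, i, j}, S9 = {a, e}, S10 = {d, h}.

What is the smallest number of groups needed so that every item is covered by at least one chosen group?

5

S2 and S5 and S7 and S8 and S9 together: S2 ∪ S5 ∪ S7 ∪ S8 ∪ S9 = {a, b, c, d, e, f, g, h, i, j} — every item is covered.
No 4 of the 10 groups cover everything (all 210 combinations miss at least one item), so 5 is optimal.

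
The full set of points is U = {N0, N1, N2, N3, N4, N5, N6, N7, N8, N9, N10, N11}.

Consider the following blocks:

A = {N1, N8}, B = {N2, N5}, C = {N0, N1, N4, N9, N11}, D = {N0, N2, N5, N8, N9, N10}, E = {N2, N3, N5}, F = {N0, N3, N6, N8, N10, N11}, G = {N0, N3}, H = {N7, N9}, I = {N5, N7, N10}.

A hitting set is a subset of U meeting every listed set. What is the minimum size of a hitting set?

4

Take T = {N3, N5, N8, N9}. Each listed block contains at least one of these, so T is a hitting set of size 4.
The blocks A, B, G, H are pairwise disjoint, so any hitting set needs a separate point for each — at least 4. Hence 4 is optimal.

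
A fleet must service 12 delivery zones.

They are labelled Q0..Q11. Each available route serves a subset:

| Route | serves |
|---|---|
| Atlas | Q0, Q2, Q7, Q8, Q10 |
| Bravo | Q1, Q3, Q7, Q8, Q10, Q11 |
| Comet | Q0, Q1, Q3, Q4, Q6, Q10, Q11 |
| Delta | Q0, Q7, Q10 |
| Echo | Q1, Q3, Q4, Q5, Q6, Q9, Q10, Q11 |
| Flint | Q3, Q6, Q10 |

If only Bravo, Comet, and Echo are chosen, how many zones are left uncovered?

Union of Bravo, Comet, Echo = {Q0, Q1, Q3, Q4, Q5, Q6, Q7, Q8, Q9, Q10, Q11}.
Not covered: Q2 — 1 zone.

1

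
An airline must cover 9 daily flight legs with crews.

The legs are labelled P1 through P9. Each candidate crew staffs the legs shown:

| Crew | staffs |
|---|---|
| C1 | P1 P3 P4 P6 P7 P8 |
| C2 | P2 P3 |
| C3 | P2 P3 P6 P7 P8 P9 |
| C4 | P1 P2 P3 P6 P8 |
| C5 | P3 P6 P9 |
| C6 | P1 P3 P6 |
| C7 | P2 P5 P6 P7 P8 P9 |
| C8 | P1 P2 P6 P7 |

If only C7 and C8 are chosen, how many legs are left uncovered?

Union of C7, C8 = {P1, P2, P5, P6, P7, P8, P9}.
Not covered: P3, P4 — 2 legs.

2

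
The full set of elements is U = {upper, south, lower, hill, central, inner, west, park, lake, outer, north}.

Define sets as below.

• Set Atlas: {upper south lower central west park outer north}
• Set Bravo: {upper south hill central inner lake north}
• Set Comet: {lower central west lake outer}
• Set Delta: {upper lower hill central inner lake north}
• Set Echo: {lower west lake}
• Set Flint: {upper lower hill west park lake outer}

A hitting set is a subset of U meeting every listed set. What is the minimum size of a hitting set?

Take H = {hill, west}. Each listed set contains at least one of these, so H is a hitting set of size 2.
No single element lies in every set, so at least 2 are needed and 2 is optimal.

2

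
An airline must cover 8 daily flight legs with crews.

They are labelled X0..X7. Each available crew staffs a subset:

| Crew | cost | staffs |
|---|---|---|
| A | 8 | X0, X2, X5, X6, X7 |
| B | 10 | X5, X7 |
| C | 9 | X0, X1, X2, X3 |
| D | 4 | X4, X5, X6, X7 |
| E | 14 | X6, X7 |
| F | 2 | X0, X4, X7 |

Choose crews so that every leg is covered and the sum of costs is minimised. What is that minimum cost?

C, D together cover every leg (C ∪ D = {X0, X1, X2, X3, X4, X5, X6, X7}); total cost 9 + 4 = 13.
The greedy pick F, D, C costs 15; no covering selection beats 13.

13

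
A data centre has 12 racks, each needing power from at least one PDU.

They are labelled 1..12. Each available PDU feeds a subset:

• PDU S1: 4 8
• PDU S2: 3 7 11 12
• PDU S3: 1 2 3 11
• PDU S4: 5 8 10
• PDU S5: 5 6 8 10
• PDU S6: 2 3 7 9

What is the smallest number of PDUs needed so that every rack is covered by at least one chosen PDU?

5

Take {S1, S2, S3, S5, S6}. Their union is {1, 2, 3, 4, 5, 6, 7, 8, 9, 10, 11, 12}, which is all 12 racks.
No 4 of the 6 PDUs cover everything (all 15 combinations miss at least one rack), so 5 is optimal.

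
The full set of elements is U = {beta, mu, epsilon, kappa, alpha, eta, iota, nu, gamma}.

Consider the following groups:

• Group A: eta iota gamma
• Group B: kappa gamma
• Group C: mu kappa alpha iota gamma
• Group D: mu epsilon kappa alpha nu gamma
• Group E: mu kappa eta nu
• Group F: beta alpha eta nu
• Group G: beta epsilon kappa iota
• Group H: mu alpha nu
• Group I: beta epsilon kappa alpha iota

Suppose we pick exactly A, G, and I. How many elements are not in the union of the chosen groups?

Union of A, G, I = {beta, epsilon, kappa, alpha, eta, iota, gamma}.
Not covered: mu, nu — 2 elements.

2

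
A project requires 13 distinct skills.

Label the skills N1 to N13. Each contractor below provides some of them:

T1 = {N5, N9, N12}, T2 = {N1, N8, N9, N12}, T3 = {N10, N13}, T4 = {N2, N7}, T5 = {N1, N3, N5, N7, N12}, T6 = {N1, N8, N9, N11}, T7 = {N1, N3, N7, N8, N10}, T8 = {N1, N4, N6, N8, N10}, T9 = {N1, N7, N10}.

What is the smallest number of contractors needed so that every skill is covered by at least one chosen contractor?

Take {T3, T4, T5, T6, T8}. Their union is {N1, N2, N3, N4, N5, N6, N7, N8, N9, N10, N11, N12, N13}, which is all 13 skills.
No 4 of the 9 contractors cover everything (all 126 combinations miss at least one skill), so 5 is optimal.

5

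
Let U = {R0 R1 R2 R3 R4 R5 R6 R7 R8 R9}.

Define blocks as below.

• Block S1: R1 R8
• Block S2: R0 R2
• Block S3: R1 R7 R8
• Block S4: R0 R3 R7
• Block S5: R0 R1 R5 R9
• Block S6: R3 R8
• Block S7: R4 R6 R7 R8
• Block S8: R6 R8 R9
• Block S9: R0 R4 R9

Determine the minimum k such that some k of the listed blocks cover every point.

Take {S2, S5, S6, S7}. Their union is {R0, R1, R2, R3, R4, R5, R6, R7, R8, R9}, which is all 10 points.
No 3 of the 9 blocks cover everything (all 84 combinations miss at least one point), so 4 is optimal.

4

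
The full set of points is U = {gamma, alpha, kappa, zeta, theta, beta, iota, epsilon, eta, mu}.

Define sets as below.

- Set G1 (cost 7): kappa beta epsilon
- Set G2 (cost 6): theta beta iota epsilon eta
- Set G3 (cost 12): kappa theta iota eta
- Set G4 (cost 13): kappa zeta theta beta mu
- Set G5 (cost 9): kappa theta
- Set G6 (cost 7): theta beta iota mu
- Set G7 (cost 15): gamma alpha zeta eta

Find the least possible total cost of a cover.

29

G1, G6, G7 together cover every point (G1 ∪ G6 ∪ G7 = {gamma, alpha, kappa, zeta, theta, beta, iota, epsilon, eta, mu}); total cost 7 + 7 + 15 = 29.
The greedy pick G2, G4, G7 costs 34; no covering selection beats 29.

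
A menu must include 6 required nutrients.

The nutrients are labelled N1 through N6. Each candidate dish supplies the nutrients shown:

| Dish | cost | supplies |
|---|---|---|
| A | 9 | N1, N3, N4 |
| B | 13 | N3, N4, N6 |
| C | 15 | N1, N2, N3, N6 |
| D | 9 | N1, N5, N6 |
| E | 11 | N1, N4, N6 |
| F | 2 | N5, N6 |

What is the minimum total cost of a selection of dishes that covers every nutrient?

26

A, C, F together cover every nutrient (A ∪ C ∪ F = {N1, N2, N3, N4, N5, N6}); total cost 9 + 15 + 2 = 26.
No covering selection has total cost below 26.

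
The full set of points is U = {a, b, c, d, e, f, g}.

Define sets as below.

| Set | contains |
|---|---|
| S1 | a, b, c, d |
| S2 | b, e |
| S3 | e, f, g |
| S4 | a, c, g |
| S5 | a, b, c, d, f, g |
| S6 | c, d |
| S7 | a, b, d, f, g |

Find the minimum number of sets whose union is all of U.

2

Take {S2, S5}. Their union is {a, b, c, d, e, f, g}, which is all 7 points.
No single set has all 7 points (the largest, S5, has 6), so 2 is optimal.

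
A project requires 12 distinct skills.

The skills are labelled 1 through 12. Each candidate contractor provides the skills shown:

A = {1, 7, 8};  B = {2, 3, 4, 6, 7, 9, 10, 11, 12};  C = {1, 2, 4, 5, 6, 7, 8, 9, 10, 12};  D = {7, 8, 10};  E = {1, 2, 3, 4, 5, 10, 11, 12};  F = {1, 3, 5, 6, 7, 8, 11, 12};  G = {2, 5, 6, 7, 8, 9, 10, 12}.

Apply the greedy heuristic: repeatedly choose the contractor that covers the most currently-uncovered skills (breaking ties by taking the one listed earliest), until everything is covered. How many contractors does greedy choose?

2

Greedy: pick C (covers 10 new) → pick B (covers 2 new). Total picks: 2.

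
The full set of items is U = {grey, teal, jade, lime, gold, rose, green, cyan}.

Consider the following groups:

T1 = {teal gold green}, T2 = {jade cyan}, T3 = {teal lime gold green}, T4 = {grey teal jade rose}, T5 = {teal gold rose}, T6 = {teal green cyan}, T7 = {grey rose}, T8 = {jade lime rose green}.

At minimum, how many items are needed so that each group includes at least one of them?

3

The 3 items {teal, jade, rose} hit every group.
The groups T2, T3, T7 are pairwise disjoint, so any hitting set needs a separate item for each — at least 3. Hence 3 is optimal.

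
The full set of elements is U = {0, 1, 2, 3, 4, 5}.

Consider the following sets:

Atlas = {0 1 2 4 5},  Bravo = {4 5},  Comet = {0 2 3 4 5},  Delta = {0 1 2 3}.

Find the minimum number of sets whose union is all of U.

Atlas and Delta cover everything between them: the union {0, 1, 2, 3, 4, 5} is all of U.
No single set has all 6 elements (the largest, Atlas, has 5), so 2 is optimal.

2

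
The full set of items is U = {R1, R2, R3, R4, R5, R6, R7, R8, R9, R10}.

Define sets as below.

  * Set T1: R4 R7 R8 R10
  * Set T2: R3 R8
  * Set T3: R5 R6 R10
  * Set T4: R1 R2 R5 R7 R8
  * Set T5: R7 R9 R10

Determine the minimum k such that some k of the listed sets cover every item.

T1 and T2 and T3 and T4 and T5 together: T1 ∪ T2 ∪ T3 ∪ T4 ∪ T5 = {R1, R2, R3, R4, R5, R6, R7, R8, R9, R10} — every item is covered.
No 4 of the 5 sets cover everything (all 5 combinations miss at least one item), so 5 is optimal.

5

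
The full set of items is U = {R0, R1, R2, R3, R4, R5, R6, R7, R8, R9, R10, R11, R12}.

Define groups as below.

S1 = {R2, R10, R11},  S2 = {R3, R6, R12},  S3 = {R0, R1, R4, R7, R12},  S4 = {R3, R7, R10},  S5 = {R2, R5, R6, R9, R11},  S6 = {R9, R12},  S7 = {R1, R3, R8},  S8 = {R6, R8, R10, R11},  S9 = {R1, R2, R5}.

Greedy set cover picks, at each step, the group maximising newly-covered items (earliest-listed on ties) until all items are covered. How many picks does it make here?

4

Greedy: pick S3 (covers 5 new) → pick S5 (covers 5 new) → pick S4 (covers 2 new) → pick S7 (covers 1 new). Total picks: 4.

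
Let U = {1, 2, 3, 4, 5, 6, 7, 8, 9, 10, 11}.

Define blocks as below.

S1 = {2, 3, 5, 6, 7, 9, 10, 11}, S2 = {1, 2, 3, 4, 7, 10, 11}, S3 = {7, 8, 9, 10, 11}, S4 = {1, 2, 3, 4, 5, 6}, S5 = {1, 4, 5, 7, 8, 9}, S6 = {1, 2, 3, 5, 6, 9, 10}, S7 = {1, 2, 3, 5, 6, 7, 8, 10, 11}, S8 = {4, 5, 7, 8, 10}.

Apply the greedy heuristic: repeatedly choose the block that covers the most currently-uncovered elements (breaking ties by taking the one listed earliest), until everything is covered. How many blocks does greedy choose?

Greedy: pick S7 (covers 9 new) → pick S5 (covers 2 new). Total picks: 2.

2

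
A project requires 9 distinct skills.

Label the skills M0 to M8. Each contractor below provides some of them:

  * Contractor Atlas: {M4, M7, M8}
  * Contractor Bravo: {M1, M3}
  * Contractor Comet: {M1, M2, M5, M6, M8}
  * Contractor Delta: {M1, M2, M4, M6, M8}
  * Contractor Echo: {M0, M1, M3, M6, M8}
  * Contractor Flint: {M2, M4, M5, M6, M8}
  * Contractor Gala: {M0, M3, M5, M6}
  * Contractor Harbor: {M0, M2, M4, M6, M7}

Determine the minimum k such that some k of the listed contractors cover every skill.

3

Delta and Gala and Harbor together: Delta ∪ Gala ∪ Harbor = {M0, M1, M2, M3, M4, M5, M6, M7, M8} — every skill is covered.
No 2 of the 8 contractors cover everything (all 28 combinations miss at least one skill), so 3 is optimal.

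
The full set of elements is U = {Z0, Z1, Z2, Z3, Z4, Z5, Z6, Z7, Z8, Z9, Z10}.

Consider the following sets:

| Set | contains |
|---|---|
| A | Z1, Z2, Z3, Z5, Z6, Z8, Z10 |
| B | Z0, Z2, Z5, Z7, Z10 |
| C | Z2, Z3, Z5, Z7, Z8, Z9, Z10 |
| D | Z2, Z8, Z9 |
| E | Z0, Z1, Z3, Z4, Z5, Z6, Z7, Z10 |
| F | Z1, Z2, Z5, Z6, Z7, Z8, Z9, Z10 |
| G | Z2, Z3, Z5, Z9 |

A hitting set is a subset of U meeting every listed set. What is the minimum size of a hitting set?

H = {Z5, Z8} meets every set (each contains at least one member of H), and |H| = 2.
The sets D, E are pairwise disjoint, so any hitting set needs a separate element for each — at least 2. Hence 2 is optimal.

2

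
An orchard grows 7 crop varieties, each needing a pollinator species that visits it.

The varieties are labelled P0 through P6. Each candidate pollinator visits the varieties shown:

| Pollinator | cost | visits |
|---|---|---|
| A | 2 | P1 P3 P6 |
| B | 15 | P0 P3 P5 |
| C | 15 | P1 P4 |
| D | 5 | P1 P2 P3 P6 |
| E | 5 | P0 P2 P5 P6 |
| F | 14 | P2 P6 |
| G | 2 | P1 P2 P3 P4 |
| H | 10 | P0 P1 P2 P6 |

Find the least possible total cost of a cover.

E, G together cover every variety (E ∪ G = {P0, P1, P2, P3, P4, P5, P6}); total cost 5 + 2 = 7.
No covering selection has total cost below 7.

7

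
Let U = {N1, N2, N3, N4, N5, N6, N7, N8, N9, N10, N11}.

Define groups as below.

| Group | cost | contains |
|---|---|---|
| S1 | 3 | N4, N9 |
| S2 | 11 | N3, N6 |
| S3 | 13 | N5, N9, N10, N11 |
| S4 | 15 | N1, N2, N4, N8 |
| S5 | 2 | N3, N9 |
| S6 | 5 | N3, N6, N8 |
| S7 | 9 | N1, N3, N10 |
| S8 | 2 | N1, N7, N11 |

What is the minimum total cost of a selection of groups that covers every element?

35

S3, S4, S6, S8 together cover every element (S3 ∪ S4 ∪ S6 ∪ S8 = {N1, N2, N3, N4, N5, N6, N7, N8, N9, N10, N11}); total cost 13 + 15 + 5 + 2 = 35.
The greedy pick S8, S5, S6, S1, S3, S4 costs 40; no covering selection beats 35.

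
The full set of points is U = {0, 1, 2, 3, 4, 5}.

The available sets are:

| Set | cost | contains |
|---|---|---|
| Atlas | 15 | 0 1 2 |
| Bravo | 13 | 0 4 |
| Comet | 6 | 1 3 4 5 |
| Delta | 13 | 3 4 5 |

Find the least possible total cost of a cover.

21

Atlas, Comet together cover every point (Atlas ∪ Comet = {0, 1, 2, 3, 4, 5}); total cost 15 + 6 = 21.
No covering selection has total cost below 21.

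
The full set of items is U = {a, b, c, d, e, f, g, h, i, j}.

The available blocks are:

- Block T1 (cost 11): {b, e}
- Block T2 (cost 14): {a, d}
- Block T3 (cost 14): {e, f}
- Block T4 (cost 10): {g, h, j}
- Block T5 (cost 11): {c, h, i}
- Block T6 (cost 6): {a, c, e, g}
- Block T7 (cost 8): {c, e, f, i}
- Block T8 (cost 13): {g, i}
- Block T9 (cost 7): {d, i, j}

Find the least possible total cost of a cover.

42

T1, T4, T6, T7, T9 together cover every item (T1 ∪ T4 ∪ T6 ∪ T7 ∪ T9 = {a, b, c, d, e, f, g, h, i, j}); total cost 11 + 10 + 6 + 8 + 7 = 42.
No covering selection has total cost below 42.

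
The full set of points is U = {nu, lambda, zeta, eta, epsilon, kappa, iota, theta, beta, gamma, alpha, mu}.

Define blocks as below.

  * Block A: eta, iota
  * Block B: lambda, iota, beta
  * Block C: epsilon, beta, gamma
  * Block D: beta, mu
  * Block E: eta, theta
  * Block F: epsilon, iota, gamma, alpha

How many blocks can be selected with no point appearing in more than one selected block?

3

D, E, F are pairwise disjoint (D={beta,mu}; E={eta,theta}; F={epsilon,iota,gamma,alpha}).
Every remaining block overlaps one of these, and no 4 of the listed blocks are pairwise disjoint, so 3 is the maximum.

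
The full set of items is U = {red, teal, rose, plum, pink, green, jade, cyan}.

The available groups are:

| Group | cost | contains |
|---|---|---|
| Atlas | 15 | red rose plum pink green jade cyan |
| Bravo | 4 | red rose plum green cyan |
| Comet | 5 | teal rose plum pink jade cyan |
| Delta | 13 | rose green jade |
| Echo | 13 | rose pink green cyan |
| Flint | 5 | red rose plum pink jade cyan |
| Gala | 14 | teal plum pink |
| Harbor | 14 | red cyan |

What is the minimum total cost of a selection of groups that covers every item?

9

Bravo, Comet together cover every item (Bravo ∪ Comet = {red, teal, rose, plum, pink, green, jade, cyan}); total cost 4 + 5 = 9.
No covering selection has total cost below 9.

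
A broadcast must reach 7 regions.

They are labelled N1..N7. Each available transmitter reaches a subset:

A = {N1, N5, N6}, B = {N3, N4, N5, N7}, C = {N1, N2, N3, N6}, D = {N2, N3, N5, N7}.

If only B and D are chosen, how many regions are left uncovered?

Union of B, D = {N2, N3, N4, N5, N7}.
Not covered: N1, N6 — 2 regions.

2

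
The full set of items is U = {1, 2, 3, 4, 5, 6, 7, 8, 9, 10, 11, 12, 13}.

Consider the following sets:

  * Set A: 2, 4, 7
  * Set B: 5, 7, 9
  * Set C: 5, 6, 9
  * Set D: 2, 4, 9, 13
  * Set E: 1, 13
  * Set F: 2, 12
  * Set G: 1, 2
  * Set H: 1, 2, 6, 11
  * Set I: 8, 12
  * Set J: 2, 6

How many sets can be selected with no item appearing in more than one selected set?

4

B, E, I, J are pairwise disjoint (B={5,7,9}; E={1,13}; I={8,12}; J={2,6}).
Every remaining set overlaps one of these, and no 5 of the listed sets are pairwise disjoint, so 4 is the maximum.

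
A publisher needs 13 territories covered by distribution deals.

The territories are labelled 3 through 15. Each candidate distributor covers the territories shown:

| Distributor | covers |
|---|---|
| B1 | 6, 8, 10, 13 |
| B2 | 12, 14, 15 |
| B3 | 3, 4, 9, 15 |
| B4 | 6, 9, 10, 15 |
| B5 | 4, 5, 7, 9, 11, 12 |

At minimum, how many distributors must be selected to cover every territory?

4

Take {B1, B2, B3, B5}. Their union is {3, 4, 5, 6, 7, 8, 9, 10, 11, 12, 13, 14, 15}, which is all 13 territories.
Only B3 contains 3, so B3 is forced; the remaining 9 territories need at least 3 more distributors (each remaining distributor adds at most 4) — so at least 4 distributors are needed, and 4 is optimal.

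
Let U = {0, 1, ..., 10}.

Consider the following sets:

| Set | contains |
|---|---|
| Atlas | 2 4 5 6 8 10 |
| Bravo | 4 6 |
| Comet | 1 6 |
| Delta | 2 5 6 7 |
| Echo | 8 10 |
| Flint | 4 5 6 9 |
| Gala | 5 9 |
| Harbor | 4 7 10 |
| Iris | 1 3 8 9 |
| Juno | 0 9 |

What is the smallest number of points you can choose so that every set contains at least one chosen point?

The 3 points {6, 9, 10} hit every set.
The sets Comet, Echo, Gala are pairwise disjoint, so any hitting set needs a separate point for each — at least 3. Hence 3 is optimal.

3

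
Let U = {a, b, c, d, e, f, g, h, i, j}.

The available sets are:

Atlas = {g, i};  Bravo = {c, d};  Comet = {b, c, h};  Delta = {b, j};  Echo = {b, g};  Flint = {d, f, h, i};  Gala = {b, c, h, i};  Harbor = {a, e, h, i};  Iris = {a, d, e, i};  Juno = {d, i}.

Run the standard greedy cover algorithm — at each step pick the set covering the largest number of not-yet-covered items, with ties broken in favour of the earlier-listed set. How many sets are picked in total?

5

Greedy: pick Flint (covers 4 new) → pick Comet (covers 2 new) → pick Harbor (covers 2 new) → pick Atlas (covers 1 new) → pick Delta (covers 1 new). Total picks: 5.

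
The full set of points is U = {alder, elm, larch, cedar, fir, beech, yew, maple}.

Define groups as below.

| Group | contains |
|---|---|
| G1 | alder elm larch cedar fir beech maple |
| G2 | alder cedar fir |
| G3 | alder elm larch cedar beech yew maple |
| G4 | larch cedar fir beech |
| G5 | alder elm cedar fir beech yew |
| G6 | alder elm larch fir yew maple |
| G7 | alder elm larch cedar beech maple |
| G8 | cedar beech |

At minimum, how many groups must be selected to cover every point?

G6 and G7 together: G6 ∪ G7 = {alder, elm, larch, cedar, fir, beech, yew, maple} — every point is covered.
No single group has all 8 points (the largest, G1, has 7), so 2 is optimal.

2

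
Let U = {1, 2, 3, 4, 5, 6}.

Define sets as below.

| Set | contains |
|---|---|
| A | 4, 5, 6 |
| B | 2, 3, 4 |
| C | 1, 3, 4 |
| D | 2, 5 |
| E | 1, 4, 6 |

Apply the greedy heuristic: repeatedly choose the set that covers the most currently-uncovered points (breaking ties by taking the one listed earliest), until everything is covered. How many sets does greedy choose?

3

Greedy: pick A (covers 3 new) → pick B (covers 2 new) → pick C (covers 1 new). Total picks: 3.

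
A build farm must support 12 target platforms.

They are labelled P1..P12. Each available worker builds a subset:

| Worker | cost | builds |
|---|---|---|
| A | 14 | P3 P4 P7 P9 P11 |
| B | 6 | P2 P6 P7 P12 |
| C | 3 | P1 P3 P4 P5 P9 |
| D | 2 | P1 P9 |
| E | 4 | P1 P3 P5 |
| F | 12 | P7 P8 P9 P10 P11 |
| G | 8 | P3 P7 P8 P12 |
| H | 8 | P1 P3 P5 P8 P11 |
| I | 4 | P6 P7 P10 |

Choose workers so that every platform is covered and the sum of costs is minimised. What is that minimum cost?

B, C, H, I together cover every platform (B ∪ C ∪ H ∪ I = {P1, P2, P3, P4, P5, P6, P7, P8, P9, P10, P11, P12}); total cost 6 + 3 + 8 + 4 = 21.
No covering selection has total cost below 21.

21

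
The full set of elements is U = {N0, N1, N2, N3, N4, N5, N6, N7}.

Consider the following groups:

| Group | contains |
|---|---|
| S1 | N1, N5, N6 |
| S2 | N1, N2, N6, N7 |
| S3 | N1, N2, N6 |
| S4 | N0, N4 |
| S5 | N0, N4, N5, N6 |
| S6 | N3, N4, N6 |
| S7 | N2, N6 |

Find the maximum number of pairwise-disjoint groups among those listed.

2

S4, S7 are pairwise disjoint (S4={N0,N4}; S7={N2,N6}).
Every remaining group overlaps one of these, and no 3 of the listed groups are pairwise disjoint, so 2 is the maximum.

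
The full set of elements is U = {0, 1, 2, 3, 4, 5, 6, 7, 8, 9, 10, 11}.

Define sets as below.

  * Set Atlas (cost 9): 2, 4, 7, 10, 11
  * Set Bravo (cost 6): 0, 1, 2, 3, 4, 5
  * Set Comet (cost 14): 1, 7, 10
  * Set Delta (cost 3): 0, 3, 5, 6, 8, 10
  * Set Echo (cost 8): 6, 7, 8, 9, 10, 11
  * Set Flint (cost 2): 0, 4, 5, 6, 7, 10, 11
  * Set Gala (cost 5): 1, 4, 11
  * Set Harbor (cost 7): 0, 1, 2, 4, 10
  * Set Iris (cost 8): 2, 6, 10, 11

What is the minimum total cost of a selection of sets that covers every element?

14

Bravo, Echo together cover every element (Bravo ∪ Echo = {0, 1, 2, 3, 4, 5, 6, 7, 8, 9, 10, 11}); total cost 6 + 8 = 14.
The greedy pick Flint, Delta, Bravo, Echo costs 19; no covering selection beats 14.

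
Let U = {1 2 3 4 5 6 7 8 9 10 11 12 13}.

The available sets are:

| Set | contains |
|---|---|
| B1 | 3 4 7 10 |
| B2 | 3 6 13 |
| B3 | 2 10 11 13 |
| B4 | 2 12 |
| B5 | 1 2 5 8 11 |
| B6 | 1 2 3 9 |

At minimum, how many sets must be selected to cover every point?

5

Take {B1, B2, B4, B5, B6}. Their union is {1, 2, 3, 4, 5, 6, 7, 8, 9, 10, 11, 12, 13}, which is all 13 points.
No 4 of the 6 sets cover everything (all 15 combinations miss at least one point), so 5 is optimal.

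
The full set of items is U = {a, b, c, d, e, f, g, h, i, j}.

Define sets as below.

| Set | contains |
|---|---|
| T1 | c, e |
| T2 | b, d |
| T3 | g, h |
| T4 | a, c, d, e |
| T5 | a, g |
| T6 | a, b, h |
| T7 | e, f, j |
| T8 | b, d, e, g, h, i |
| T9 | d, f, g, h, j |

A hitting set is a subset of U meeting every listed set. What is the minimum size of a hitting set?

3

T = {b, e, g} meets every set (each contains at least one member of T), and |T| = 3.
The sets T2, T5, T7 are pairwise disjoint, so any hitting set needs a separate item for each — at least 3. Hence 3 is optimal.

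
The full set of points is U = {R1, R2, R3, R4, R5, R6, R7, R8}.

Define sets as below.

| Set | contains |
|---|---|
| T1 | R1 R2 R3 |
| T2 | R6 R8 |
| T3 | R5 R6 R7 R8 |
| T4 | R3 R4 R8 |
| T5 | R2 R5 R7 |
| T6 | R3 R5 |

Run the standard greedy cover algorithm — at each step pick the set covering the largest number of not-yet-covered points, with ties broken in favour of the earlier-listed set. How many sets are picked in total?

Greedy: pick T3 (covers 4 new) → pick T1 (covers 3 new) → pick T4 (covers 1 new). Total picks: 3.

3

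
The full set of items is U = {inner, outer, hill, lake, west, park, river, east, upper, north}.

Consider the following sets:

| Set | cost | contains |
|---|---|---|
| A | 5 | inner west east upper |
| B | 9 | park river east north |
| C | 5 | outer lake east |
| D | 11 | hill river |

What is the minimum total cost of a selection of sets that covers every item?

30

A, B, C, D together cover every item (A ∪ B ∪ C ∪ D = {inner, outer, hill, lake, west, park, river, east, upper, north}); total cost 5 + 9 + 5 + 11 = 30.
No covering selection has total cost below 30.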